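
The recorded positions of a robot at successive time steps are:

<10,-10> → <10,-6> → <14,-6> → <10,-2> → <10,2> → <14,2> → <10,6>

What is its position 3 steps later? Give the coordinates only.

<10,14>

Step-to-step displacements: <+0,+4>, <+4,+0>, <-4,+4>, <+0,+4>, <+4,+0>, <-4,+4> — a repeating cycle of length 3.
step 7: apply <+0,+4> → <10,10>
step 8: apply <+4,+0> → <14,10>
step 9: apply <-4,+4> → <10,14>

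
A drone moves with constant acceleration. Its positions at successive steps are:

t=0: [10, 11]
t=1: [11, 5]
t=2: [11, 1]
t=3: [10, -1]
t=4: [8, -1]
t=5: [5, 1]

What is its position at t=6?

Successive displacements: [+1, -6], [+0, -4], [-1, -2], [-2, +0], [-3, +2] — each changes by [-1, +2].
step 6: [5, 1] + [-4, +4] → [1, 5]

[1, 5]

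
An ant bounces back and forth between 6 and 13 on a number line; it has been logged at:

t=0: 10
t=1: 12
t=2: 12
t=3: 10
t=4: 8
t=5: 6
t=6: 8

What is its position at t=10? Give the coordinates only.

10

The value travels 2 per step and bounces off the walls at 6 and 13.
  step 7: 8 → 10
  step 8: 10 → 12
  step 9: 12 → 12
  step 10: 12 → 10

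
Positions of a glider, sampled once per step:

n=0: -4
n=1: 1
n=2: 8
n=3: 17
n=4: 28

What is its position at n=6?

First differences are +5, +7, +9, +11; their common second difference is +2 (constant acceleration).
step 5: 28 + 13 → 41
step 6: 41 + 15 → 56

56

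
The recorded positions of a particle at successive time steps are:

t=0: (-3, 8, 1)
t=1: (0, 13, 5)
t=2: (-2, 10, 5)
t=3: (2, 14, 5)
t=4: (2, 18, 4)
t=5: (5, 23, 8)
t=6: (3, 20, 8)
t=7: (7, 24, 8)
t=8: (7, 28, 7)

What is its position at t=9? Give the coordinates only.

(10, 33, 11)

Step-to-step displacements: (+3, +5, +4), (-2, -3, +0), (+4, +4, +0), (+0, +4, -1), (+3, +5, +4), (-2, -3, +0), (+4, +4, +0), (+0, +4, -1) — a repeating cycle of length 4.
step 9: apply (+3, +5, +4) → (10, 33, 11)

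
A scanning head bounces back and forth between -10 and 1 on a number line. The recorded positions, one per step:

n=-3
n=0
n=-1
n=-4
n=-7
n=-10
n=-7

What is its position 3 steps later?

n=0

The value travels 3 per step and bounces off the walls at -10 and 1.
  step 7: -7 → -4
  step 8: -4 → -1
  step 9: -1 → 0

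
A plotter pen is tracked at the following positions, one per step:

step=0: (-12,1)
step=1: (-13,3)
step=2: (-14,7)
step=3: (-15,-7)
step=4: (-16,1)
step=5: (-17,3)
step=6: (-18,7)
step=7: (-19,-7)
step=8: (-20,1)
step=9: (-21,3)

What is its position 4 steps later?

(-25,3)

First: linear, -1 per step → -25 at step 13.
Second: cycles through 1, 3, 7, -7 every 4 steps. Step 13 lands at position 1 of the cycle → 3.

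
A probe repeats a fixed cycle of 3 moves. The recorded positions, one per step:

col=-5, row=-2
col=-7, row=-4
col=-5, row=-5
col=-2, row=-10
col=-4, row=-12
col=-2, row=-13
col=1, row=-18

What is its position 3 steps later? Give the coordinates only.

The moves between consecutive positions are (-2, -2), (+2, -1), (+3, -5), (-2, -2), (+2, -1), (+3, -5); they repeat the 3-cycle [(-2, -2), (+2, -1), (+3, -5)].
step 7: apply (-2, -2) → col=-1, row=-20
step 8: apply (+2, -1) → col=1, row=-21
step 9: apply (+3, -5) → col=4, row=-26

col=4, row=-26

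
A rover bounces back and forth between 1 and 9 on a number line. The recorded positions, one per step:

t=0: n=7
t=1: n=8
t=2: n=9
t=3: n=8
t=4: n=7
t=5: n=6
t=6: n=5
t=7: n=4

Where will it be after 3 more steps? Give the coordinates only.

n=1

The value travels 1 per step and bounces off the walls at 1 and 9.
  step 8: 4 → 3
  step 9: 3 → 2
  step 10: 2 → 1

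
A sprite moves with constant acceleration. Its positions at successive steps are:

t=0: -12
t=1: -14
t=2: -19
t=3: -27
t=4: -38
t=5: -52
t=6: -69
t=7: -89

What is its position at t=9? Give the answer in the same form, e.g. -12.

First differences are -2, -5, -8, -11, -14, -17, -20; their common second difference is -3 (constant acceleration).
step 8: -89 − 23 → -112
step 9: -112 − 26 → -138

-138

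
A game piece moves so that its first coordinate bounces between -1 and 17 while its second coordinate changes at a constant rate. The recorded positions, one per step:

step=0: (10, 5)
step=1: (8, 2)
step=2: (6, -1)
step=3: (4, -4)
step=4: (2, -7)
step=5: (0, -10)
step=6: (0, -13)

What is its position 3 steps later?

(6, -22)

The first coordinate travels 2 per step and bounces off the walls at -1 and 17.
  step 7: 0 → 2
  step 8: 2 → 4
  step 9: 4 → 6
The second coordinate changes by -3 each step: at step 9 it is -22.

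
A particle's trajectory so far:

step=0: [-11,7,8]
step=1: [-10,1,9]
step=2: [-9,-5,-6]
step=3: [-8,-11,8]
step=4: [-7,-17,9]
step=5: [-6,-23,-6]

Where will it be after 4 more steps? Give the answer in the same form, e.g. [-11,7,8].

First: linear, +1 per step → -2 at step 9.
Second: linear, -6 per step → -47 at step 9.
Third: cycles through 8, 9, -6 every 3 steps. Step 9 lands at position 0 of the cycle → 8.

[-2,-47,8]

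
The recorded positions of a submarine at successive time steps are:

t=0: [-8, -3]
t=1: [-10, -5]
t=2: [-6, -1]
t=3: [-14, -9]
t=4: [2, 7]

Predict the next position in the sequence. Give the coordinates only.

[-30, -25]

The jumps are [-2, -2], [+4, +4], [-8, -8], [+16, +16] — a geometric progression with ratio -2.
step 5: [2, 7] + [-32, -32] → [-30, -25]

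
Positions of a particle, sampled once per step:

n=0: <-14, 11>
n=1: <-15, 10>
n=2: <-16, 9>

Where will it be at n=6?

<-20, 5>

Each step adds <-1, -1> to the position.
step 3: <-16, 9> + <-1, -1> → <-17, 8>
step 4: <-17, 8> + <-1, -1> → <-18, 7>
step 5: <-18, 7> + <-1, -1> → <-19, 6>
step 6: <-19, 6> + <-1, -1> → <-20, 5>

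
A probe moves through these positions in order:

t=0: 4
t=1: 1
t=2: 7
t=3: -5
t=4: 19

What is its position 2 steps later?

Step-to-step displacements: -3, +6, -12, +24; each is -2× the previous.
step 5: 19 − 48 → -29
step 6: -29 + 96 → 67

67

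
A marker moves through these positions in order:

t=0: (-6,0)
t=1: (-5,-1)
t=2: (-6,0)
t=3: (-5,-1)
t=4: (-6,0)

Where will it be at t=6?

(-6,0)

The jumps are (+1,-1), (-1,+1), (+1,-1), (-1,+1) — a geometric progression with ratio -1.
step 5: (-6,0) + (+1,-1) → (-5,-1)
step 6: (-5,-1) + (-1,+1) → (-6,0)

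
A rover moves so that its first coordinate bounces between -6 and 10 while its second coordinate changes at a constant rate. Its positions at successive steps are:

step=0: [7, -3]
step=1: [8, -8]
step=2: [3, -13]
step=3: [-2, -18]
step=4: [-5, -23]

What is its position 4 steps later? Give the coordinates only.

The first coordinate travels 5 per step and bounces off the walls at -6 and 10.
  step 5: -5 → 0
  step 6: 0 → 5
  step 7: 5 → 10
  step 8: 10 → 5
The second coordinate changes by -5 each step: at step 8 it is -43.

[5, -43]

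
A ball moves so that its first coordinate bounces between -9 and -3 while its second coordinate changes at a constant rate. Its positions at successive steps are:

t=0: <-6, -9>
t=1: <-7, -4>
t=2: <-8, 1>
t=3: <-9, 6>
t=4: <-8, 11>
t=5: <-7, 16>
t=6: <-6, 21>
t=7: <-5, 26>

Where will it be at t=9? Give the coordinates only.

The first coordinate reflects between -9 and -3, moving 1 per step.
  step 8: -5 → -4
  step 9: -4 → -3
The second coordinate changes by +5 each step: at step 9 it is 36.

<-3, 36>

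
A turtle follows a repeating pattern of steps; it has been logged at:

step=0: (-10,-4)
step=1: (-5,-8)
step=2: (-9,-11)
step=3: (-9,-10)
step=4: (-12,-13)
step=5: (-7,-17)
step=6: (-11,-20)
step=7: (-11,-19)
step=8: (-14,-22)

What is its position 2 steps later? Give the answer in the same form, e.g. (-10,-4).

(-13,-29)

Step-to-step displacements: (+5,-4), (-4,-3), (+0,+1), (-3,-3), (+5,-4), (-4,-3), (+0,+1), (-3,-3) — a repeating cycle of length 4.
step 9: apply (+5,-4) → (-9,-26)
step 10: apply (-4,-3) → (-13,-29)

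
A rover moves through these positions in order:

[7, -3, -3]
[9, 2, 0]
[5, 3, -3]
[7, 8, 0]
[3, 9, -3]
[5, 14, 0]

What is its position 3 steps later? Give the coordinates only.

[-1, 21, -3]

Differencing gives [+2, +5, +3], [-4, +1, -3], [+2, +5, +3], [-4, +1, -3], [+2, +5, +3]. This is the pattern [+2, +5, +3], [-4, +1, -3] repeated.
step 6: apply [-4, +1, -3] → [1, 15, -3]
step 7: apply [+2, +5, +3] → [3, 20, 0]
step 8: apply [-4, +1, -3] → [-1, 21, -3]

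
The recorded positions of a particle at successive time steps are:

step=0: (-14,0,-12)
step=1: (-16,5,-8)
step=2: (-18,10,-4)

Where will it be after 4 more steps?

(-26,30,12)

Each step adds (-2,+5,+4) to the position.
step 3: (-18,10,-4) + (-2,+5,+4) → (-20,15,0)
step 4: (-20,15,0) + (-2,+5,+4) → (-22,20,4)
step 5: (-22,20,4) + (-2,+5,+4) → (-24,25,8)
step 6: (-24,25,8) + (-2,+5,+4) → (-26,30,12)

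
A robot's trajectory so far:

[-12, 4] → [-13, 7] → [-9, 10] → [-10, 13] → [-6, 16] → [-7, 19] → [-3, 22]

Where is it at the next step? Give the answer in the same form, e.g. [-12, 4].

[-4, 25]

The moves between consecutive positions are [-1, +3], [+4, +3], [-1, +3], [+4, +3], [-1, +3], [+4, +3]; they repeat the 2-cycle [[-1, +3], [+4, +3]].
step 7: apply [-1, +3] → [-4, 25]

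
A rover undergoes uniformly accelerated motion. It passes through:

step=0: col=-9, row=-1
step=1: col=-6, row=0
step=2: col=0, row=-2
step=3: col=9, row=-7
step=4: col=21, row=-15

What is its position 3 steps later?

First differences are (+3,+1), (+6,-2), (+9,-5), (+12,-8); their common second difference is (+3,-3) (constant acceleration).
step 5: col=21, row=-15 + (+15,-11) → col=36, row=-26
step 6: col=36, row=-26 + (+18,-14) → col=54, row=-40
step 7: col=54, row=-40 + (+21,-17) → col=75, row=-57

col=75, row=-57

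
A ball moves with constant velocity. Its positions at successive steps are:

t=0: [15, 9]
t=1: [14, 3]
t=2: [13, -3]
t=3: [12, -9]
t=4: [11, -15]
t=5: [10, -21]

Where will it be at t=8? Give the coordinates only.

[7, -39]

The position changes by [-1, -6] every step.
step 6: [10, -21] + [-1, -6] → [9, -27]
step 7: [9, -27] + [-1, -6] → [8, -33]
step 8: [8, -33] + [-1, -6] → [7, -39]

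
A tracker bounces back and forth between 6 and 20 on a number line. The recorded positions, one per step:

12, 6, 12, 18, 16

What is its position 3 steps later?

14

The value travels 6 per step and bounces off the walls at 6 and 20.
  step 5: 16 → 10
  step 6: 10 → 8
  step 7: 8 → 14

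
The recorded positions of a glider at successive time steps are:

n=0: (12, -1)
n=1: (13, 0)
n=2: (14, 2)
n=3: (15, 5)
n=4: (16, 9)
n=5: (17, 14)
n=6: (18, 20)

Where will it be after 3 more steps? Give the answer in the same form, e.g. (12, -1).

(21, 44)

Successive displacements: (+1, +1), (+1, +2), (+1, +3), (+1, +4), (+1, +5), (+1, +6) — each changes by (+0, +1).
step 7: (18, 20) + (+1, +7) → (19, 27)
step 8: (19, 27) + (+1, +8) → (20, 35)
step 9: (20, 35) + (+1, +9) → (21, 44)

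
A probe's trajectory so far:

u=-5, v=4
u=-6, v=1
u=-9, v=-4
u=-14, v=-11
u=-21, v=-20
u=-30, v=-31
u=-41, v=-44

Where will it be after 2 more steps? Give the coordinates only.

u=-69, v=-76

First differences are (-1, -3), (-3, -5), (-5, -7), (-7, -9), (-9, -11), (-11, -13); their common second difference is (-2, -2) (constant acceleration).
step 7: u=-41, v=-44 + (-13, -15) → u=-54, v=-59
step 8: u=-54, v=-59 + (-15, -17) → u=-69, v=-76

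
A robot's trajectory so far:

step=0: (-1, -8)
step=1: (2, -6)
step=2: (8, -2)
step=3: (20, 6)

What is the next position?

The jumps are (+3, +2), (+6, +4), (+12, +8) — a geometric progression with ratio 2.
step 4: (20, 6) + (+24, +16) → (44, 22)

(44, 22)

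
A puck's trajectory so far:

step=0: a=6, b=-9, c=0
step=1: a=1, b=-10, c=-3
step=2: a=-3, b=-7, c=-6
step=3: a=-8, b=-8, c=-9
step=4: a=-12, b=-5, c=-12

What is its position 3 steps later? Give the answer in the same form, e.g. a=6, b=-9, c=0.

The moves between consecutive positions are (-5, -1, -3), (-4, +3, -3), (-5, -1, -3), (-4, +3, -3); they repeat the 2-cycle [(-5, -1, -3), (-4, +3, -3)].
step 5: apply (-5, -1, -3) → a=-17, b=-6, c=-15
step 6: apply (-4, +3, -3) → a=-21, b=-3, c=-18
step 7: apply (-5, -1, -3) → a=-26, b=-4, c=-21

a=-26, b=-4, c=-21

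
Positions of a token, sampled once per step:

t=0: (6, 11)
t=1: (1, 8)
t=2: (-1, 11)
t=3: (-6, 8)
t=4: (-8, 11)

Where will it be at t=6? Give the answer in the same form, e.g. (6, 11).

(-15, 11)

Step-to-step displacements: (-5, -3), (-2, +3), (-5, -3), (-2, +3) — a repeating cycle of length 2.
step 5: apply (-5, -3) → (-13, 8)
step 6: apply (-2, +3) → (-15, 11)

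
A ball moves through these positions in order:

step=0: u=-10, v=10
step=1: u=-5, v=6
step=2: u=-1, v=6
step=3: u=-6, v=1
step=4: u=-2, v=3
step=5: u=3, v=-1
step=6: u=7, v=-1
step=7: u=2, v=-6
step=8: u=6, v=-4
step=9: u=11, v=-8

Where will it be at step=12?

Step-to-step displacements: (+5, -4), (+4, +0), (-5, -5), (+4, +2), (+5, -4), (+4, +0), (-5, -5), (+4, +2), (+5, -4) — a repeating cycle of length 4.
step 10: apply (+4, +0) → u=15, v=-8
step 11: apply (-5, -5) → u=10, v=-13
step 12: apply (+4, +2) → u=14, v=-11

u=14, v=-11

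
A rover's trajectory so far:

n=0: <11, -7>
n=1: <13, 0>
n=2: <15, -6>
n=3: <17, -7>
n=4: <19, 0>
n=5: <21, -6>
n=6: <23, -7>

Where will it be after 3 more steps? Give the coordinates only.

<29, -7>

First: linear, +2 per step → 29 at step 9.
Second: cycles through -7, 0, -6 every 3 steps. Step 9 lands at position 0 of the cycle → -7.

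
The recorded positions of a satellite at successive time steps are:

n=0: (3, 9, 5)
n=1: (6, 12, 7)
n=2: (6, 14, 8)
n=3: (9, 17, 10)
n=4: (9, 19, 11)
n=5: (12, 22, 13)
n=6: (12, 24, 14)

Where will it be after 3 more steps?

(18, 32, 19)

The moves between consecutive positions are (+3, +3, +2), (+0, +2, +1), (+3, +3, +2), (+0, +2, +1), (+3, +3, +2), (+0, +2, +1); they repeat the 2-cycle [(+3, +3, +2), (+0, +2, +1)].
step 7: apply (+3, +3, +2) → (15, 27, 16)
step 8: apply (+0, +2, +1) → (15, 29, 17)
step 9: apply (+3, +3, +2) → (18, 32, 19)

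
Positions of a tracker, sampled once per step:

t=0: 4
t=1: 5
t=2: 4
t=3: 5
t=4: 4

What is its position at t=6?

Consecutive displacements +1, -1, +1, -1 scale by a factor of -1 each step.
step 5: 4 + 1 → 5
step 6: 5 − 1 → 4

4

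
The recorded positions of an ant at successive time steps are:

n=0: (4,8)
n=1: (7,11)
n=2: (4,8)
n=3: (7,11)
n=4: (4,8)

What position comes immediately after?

Consecutive displacements (+3,+3), (-3,-3), (+3,+3), (-3,-3) scale by a factor of -1 each step.
step 5: (4,8) + (+3,+3) → (7,11)

(7,11)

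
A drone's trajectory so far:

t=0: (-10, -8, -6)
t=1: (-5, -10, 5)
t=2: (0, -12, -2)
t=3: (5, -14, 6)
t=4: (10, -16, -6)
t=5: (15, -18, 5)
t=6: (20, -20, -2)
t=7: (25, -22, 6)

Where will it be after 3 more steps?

First: linear, +5 per step → 40 at step 10.
Second: linear, -2 per step → -28 at step 10.
Third: cycles through -6, 5, -2, 6 every 4 steps. Step 10 lands at position 2 of the cycle → -2.

(40, -28, -2)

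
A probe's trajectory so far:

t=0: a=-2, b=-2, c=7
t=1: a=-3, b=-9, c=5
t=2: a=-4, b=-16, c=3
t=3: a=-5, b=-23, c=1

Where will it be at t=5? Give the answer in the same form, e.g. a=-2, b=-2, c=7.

Each step adds (-1, -7, -2) to the position.
step 4: a=-5, b=-23, c=1 + (-1, -7, -2) → a=-6, b=-30, c=-1
step 5: a=-6, b=-30, c=-1 + (-1, -7, -2) → a=-7, b=-37, c=-3

a=-7, b=-37, c=-3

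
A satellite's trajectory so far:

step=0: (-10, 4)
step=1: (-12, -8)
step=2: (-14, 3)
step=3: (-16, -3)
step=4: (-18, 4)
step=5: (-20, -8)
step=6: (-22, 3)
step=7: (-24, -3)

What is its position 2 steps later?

First: linear, -2 per step → -28 at step 9.
Second: cycles through 4, -8, 3, -3 every 4 steps. Step 9 lands at position 1 of the cycle → -8.

(-28, -8)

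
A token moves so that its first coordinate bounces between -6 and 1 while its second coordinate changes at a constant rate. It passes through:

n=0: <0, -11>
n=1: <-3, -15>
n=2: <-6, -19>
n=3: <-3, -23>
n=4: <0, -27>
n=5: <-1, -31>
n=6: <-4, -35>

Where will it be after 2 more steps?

<-2, -43>

The first coordinate reflects between -6 and 1, moving 3 per step.
  step 7: -4 → -5
  step 8: -5 → -2
The second coordinate changes by -4 each step: at step 8 it is -43.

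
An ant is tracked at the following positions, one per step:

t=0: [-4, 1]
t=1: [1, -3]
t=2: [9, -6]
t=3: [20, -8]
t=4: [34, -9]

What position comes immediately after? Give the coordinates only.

[51, -9]

Successive displacements: [+5, -4], [+8, -3], [+11, -2], [+14, -1] — each changes by [+3, +1].
step 5: [34, -9] + [+17, +0] → [51, -9]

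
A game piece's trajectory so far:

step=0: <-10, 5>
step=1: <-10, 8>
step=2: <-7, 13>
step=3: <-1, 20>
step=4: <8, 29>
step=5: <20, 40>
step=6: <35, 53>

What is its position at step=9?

<98, 104>

Successive displacements: <+0, +3>, <+3, +5>, <+6, +7>, <+9, +9>, <+12, +11>, <+15, +13> — each changes by <+3, +2>.
step 7: <35, 53> + <+18, +15> → <53, 68>
step 8: <53, 68> + <+21, +17> → <74, 85>
step 9: <74, 85> + <+24, +19> → <98, 104>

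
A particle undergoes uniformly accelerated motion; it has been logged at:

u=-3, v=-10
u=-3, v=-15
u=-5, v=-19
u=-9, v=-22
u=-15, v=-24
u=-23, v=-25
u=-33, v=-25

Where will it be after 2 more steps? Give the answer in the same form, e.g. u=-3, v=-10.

Successive displacements: (+0, -5), (-2, -4), (-4, -3), (-6, -2), (-8, -1), (-10, +0) — each changes by (-2, +1).
step 7: u=-33, v=-25 + (-12, +1) → u=-45, v=-24
step 8: u=-45, v=-24 + (-14, +2) → u=-59, v=-22

u=-59, v=-22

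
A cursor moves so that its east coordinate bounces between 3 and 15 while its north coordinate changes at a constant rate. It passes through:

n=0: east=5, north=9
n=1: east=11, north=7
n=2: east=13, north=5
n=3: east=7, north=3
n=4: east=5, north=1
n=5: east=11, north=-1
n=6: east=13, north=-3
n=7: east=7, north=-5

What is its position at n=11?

The east coordinate travels 6 per step and bounces off the walls at 3 and 15.
  step 8: 7 → 5
  step 9: 5 → 11
  step 10: 11 → 13
  step 11: 13 → 7
The north coordinate changes by -2 each step: at step 11 it is -13.

east=7, north=-13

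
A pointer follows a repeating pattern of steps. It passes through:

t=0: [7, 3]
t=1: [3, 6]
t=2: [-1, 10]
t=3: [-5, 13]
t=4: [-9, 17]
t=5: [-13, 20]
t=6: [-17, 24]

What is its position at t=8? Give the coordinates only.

Step-to-step displacements: [-4, +3], [-4, +4], [-4, +3], [-4, +4], [-4, +3], [-4, +4] — a repeating cycle of length 2.
step 7: apply [-4, +3] → [-21, 27]
step 8: apply [-4, +4] → [-25, 31]

[-25, 31]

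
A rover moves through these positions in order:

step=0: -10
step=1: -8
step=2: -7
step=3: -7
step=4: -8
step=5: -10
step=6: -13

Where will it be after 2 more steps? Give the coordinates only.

-22

Taking differences between consecutive positions: +2, +1, +0, -1, -2, -3. These grow by -1 each step.
step 7: -13 − 4 → -17
step 8: -17 − 5 → -22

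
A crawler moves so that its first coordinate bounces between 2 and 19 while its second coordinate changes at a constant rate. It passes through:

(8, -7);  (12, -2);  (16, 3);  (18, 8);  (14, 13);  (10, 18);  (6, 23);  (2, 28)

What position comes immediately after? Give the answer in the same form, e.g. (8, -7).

(6, 33)

The first coordinate travels 4 per step and bounces off the walls at 2 and 19.
  step 8: 2 → 6
The second coordinate changes by +5 each step: at step 8 it is 33.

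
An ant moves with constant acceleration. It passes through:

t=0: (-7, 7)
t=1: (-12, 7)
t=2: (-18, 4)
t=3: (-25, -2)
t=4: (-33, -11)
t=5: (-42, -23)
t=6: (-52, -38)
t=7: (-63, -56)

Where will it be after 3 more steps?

Successive displacements: (-5, +0), (-6, -3), (-7, -6), (-8, -9), (-9, -12), (-10, -15), (-11, -18) — each changes by (-1, -3).
step 8: (-63, -56) + (-12, -21) → (-75, -77)
step 9: (-75, -77) + (-13, -24) → (-88, -101)
step 10: (-88, -101) + (-14, -27) → (-102, -128)

(-102, -128)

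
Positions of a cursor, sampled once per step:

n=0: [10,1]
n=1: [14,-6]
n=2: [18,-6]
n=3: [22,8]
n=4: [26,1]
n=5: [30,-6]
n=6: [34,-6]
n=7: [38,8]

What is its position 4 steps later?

[54,8]

First: linear, +4 per step → 54 at step 11.
Second: cycles through 1, -6, -6, 8 every 4 steps. Step 11 lands at position 3 of the cycle → 8.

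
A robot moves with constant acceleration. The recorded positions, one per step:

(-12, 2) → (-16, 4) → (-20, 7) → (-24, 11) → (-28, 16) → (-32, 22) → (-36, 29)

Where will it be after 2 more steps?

Taking differences between consecutive positions: (-4, +2), (-4, +3), (-4, +4), (-4, +5), (-4, +6), (-4, +7). These grow by (+0, +1) each step.
step 7: (-36, 29) + (-4, +8) → (-40, 37)
step 8: (-40, 37) + (-4, +9) → (-44, 46)

(-44, 46)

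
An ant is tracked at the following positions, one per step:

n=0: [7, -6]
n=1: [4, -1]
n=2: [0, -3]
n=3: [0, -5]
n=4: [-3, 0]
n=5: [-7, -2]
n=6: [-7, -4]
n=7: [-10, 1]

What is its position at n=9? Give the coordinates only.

[-14, -3]

Step-to-step displacements: [-3, +5], [-4, -2], [+0, -2], [-3, +5], [-4, -2], [+0, -2], [-3, +5] — a repeating cycle of length 3.
step 8: apply [-4, -2] → [-14, -1]
step 9: apply [+0, -2] → [-14, -3]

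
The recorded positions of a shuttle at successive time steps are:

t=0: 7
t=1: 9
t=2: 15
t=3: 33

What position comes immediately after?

Consecutive displacements +2, +6, +18 scale by a factor of 3 each step.
step 4: 33 + 54 → 87

87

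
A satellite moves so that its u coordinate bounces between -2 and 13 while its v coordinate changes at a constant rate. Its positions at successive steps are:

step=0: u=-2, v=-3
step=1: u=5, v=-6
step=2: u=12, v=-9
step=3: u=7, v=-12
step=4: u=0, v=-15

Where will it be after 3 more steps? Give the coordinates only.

The u coordinate travels 7 per step and bounces off the walls at -2 and 13.
  step 5: 0 → 3
  step 6: 3 → 10
  step 7: 10 → 9
The v coordinate changes by -3 each step: at step 7 it is -24.

u=9, v=-24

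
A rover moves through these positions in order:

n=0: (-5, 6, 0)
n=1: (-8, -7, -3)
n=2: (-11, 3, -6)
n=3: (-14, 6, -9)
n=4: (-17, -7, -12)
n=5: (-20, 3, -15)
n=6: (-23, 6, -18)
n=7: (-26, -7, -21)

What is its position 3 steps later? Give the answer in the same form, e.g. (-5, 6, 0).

(-35, -7, -30)

First: linear, -3 per step → -35 at step 10.
Second: cycles through 6, -7, 3 every 3 steps. Step 10 lands at position 1 of the cycle → -7.
Third: linear, -3 per step → -30 at step 10.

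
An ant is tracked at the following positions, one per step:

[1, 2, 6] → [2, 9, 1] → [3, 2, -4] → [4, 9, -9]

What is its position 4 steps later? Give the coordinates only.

First: linear, +1 per step → 8 at step 7.
Second: cycles through 2, 9 every 2 steps. Step 7 lands at position 1 of the cycle → 9.
Third: linear, -5 per step → -29 at step 7.

[8, 9, -29]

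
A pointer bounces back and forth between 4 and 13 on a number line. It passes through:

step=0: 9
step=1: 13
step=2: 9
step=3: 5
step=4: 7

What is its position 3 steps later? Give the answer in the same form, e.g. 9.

7

The value reflects between 4 and 13, moving 4 per step.
  step 5: 7 → 11
  step 6: 11 → 11
  step 7: 11 → 7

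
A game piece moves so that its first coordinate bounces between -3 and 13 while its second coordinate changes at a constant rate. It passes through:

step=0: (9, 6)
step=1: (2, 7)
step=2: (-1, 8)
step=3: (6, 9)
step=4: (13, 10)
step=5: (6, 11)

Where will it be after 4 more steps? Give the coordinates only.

(10, 15)

The first coordinate reflects between -3 and 13, moving 7 per step.
  step 6: 6 → -1
  step 7: -1 → 2
  step 8: 2 → 9
  step 9: 9 → 10
The second coordinate changes by +1 each step: at step 9 it is 15.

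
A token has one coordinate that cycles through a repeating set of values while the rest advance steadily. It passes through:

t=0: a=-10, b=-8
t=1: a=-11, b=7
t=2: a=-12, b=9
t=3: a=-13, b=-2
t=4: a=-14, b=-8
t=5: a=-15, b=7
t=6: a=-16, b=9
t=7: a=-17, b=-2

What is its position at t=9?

a=-19, b=7

A: linear, -1 per step → -19 at step 9.
B: cycles through -8, 7, 9, -2 every 4 steps. Step 9 lands at position 1 of the cycle → 7.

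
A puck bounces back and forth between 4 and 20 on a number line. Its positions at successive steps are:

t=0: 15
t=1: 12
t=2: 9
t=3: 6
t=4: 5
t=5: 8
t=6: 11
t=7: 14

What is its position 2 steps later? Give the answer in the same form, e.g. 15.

The value travels 3 per step and bounces off the walls at 4 and 20.
  step 8: 14 → 17
  step 9: 17 → 20

20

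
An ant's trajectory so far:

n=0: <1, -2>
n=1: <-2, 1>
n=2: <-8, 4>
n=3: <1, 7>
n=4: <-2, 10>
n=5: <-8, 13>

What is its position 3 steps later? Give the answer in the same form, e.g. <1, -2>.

<-8, 22>

First: cycles through 1, -2, -8 every 3 steps. Step 8 lands at position 2 of the cycle → -8.
Second: linear, +3 per step → 22 at step 8.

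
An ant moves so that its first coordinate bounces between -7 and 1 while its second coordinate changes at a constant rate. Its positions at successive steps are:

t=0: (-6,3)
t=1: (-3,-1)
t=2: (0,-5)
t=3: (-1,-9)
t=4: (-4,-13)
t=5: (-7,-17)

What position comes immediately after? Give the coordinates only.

The first coordinate reflects between -7 and 1, moving 3 per step.
  step 6: -7 → -4
The second coordinate changes by -4 each step: at step 6 it is -21.

(-4,-21)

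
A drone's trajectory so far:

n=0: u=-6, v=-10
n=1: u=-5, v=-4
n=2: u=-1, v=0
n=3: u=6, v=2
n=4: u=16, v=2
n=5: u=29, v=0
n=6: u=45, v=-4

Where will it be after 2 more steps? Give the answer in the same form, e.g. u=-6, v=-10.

u=86, v=-18

Taking differences between consecutive positions: (+1, +6), (+4, +4), (+7, +2), (+10, +0), (+13, -2), (+16, -4). These grow by (+3, -2) each step.
step 7: u=45, v=-4 + (+19, -6) → u=64, v=-10
step 8: u=64, v=-10 + (+22, -8) → u=86, v=-18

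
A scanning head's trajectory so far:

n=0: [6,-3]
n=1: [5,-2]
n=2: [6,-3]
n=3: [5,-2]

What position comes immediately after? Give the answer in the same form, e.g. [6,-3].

[6,-3]

Step-to-step displacements: [-1,+1], [+1,-1], [-1,+1]; each is -1× the previous.
step 4: [5,-2] + [+1,-1] → [6,-3]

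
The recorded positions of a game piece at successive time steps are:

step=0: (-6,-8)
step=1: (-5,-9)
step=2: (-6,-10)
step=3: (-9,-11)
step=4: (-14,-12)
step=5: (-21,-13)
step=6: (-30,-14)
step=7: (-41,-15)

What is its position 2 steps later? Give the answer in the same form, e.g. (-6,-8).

(-69,-17)

Successive displacements: (+1,-1), (-1,-1), (-3,-1), (-5,-1), (-7,-1), (-9,-1), (-11,-1) — each changes by (-2,+0).
step 8: (-41,-15) + (-13,-1) → (-54,-16)
step 9: (-54,-16) + (-15,-1) → (-69,-17)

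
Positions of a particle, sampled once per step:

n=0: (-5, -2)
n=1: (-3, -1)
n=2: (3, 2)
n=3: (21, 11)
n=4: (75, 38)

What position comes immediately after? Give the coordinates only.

(237, 119)

Consecutive displacements (+2, +1), (+6, +3), (+18, +9), (+54, +27) scale by a factor of 3 each step.
step 5: (75, 38) + (+162, +81) → (237, 119)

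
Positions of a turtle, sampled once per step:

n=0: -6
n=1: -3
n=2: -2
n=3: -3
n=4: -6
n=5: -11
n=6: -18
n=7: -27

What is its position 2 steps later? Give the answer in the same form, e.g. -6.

Taking differences between consecutive positions: +3, +1, -1, -3, -5, -7, -9. These grow by -2 each step.
step 8: -27 − 11 → -38
step 9: -38 − 13 → -51

-51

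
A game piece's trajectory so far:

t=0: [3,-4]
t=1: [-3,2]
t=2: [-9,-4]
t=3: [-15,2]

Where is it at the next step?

The first coordinate changes by -6 each step, so at step 4 it is 3 + 4·(-6) = -21.
The second coordinate repeats the cycle [-4, 2] with period 2; step 4 mod 2 = 0, giving -4.

[-21,-4]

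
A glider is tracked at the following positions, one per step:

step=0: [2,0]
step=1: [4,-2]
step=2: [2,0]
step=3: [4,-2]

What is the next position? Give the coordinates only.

[2,0]

The jumps are [+2,-2], [-2,+2], [+2,-2] — a geometric progression with ratio -1.
step 4: [4,-2] + [-2,+2] → [2,0]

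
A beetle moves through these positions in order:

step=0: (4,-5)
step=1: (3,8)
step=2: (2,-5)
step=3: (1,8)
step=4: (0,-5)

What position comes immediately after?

(-1,8)

The first coordinate changes by -1 each step, so at step 5 it is 4 + 5·(-1) = -1.
The second coordinate repeats the cycle [-5, 8] with period 2; step 5 mod 2 = 1, giving 8.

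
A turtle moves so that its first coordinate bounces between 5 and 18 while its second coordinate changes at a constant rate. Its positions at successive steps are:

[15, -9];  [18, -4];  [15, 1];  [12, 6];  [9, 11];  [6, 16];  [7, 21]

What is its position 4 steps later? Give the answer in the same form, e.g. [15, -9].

The first coordinate reflects between 5 and 18, moving 3 per step.
  step 7: 7 → 10
  step 8: 10 → 13
  step 9: 13 → 16
  step 10: 16 → 17
The second coordinate changes by +5 each step: at step 10 it is 41.

[17, 41]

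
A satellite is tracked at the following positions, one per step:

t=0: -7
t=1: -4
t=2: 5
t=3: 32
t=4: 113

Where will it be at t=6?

1085

Step-to-step displacements: +3, +9, +27, +81; each is 3× the previous.
step 5: 113 + 243 → 356
step 6: 356 + 729 → 1085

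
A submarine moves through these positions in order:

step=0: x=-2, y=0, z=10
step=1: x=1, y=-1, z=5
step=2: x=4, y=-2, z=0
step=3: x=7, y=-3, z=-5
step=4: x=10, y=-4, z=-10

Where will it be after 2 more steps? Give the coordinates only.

x=16, y=-6, z=-20

Constant displacement of (+3, -1, -5) per step.
step 5: x=10, y=-4, z=-10 + (+3, -1, -5) → x=13, y=-5, z=-15
step 6: x=13, y=-5, z=-15 + (+3, -1, -5) → x=16, y=-6, z=-20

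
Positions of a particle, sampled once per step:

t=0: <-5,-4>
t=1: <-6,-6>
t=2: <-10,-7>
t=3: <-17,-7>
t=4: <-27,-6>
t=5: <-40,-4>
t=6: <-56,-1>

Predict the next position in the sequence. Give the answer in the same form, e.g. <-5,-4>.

First differences are <-1,-2>, <-4,-1>, <-7,+0>, <-10,+1>, <-13,+2>, <-16,+3>; their common second difference is <-3,+1> (constant acceleration).
step 7: <-56,-1> + <-19,+4> → <-75,3>

<-75,3>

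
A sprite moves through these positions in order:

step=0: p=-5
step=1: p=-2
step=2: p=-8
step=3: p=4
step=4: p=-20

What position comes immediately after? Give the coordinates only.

Step-to-step displacements: +3, -6, +12, -24; each is -2× the previous.
step 5: -20 + 48 → p=28

p=28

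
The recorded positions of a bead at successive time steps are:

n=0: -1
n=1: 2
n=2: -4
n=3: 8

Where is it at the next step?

Step-to-step displacements: +3, -6, +12; each is -2× the previous.
step 4: 8 − 24 → -16

-16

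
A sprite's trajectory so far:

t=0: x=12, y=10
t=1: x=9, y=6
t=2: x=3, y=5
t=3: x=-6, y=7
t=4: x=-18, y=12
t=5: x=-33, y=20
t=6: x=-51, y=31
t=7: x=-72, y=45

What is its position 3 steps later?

Successive displacements: (-3, -4), (-6, -1), (-9, +2), (-12, +5), (-15, +8), (-18, +11), (-21, +14) — each changes by (-3, +3).
step 8: x=-72, y=45 + (-24, +17) → x=-96, y=62
step 9: x=-96, y=62 + (-27, +20) → x=-123, y=82
step 10: x=-123, y=82 + (-30, +23) → x=-153, y=105

x=-153, y=105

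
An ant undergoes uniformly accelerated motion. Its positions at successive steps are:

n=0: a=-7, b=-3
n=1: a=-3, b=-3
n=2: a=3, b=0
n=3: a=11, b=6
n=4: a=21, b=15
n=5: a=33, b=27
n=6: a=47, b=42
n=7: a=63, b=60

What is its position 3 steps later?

Taking differences between consecutive positions: (+4, +0), (+6, +3), (+8, +6), (+10, +9), (+12, +12), (+14, +15), (+16, +18). These grow by (+2, +3) each step.
step 8: a=63, b=60 + (+18, +21) → a=81, b=81
step 9: a=81, b=81 + (+20, +24) → a=101, b=105
step 10: a=101, b=105 + (+22, +27) → a=123, b=132

a=123, b=132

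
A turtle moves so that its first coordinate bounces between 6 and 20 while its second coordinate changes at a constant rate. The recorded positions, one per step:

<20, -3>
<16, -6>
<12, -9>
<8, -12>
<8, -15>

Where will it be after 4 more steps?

<16, -27>

The first coordinate reflects between 6 and 20, moving 4 per step.
  step 5: 8 → 12
  step 6: 12 → 16
  step 7: 16 → 20
  step 8: 20 → 16
The second coordinate changes by -3 each step: at step 8 it is -27.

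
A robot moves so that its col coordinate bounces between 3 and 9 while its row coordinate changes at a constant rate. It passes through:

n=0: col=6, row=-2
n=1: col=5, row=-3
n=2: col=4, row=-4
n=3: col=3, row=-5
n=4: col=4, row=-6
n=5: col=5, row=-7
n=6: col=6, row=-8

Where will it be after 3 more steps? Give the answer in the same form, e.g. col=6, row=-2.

col=9, row=-11

The col coordinate travels 1 per step and bounces off the walls at 3 and 9.
  step 7: 6 → 7
  step 8: 7 → 8
  step 9: 8 → 9
The row coordinate changes by -1 each step: at step 9 it is -11.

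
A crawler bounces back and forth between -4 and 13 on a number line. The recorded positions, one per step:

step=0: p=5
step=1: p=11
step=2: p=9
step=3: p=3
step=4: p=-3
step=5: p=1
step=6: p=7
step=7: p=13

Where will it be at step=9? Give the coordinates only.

The value travels 6 per step and bounces off the walls at -4 and 13.
  step 8: 13 → 7
  step 9: 7 → 1

p=1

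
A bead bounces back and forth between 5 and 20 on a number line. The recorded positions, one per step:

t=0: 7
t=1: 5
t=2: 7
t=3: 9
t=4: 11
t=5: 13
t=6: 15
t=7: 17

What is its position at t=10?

The value travels 2 per step and bounces off the walls at 5 and 20.
  step 8: 17 → 19
  step 9: 19 → 19
  step 10: 19 → 17

17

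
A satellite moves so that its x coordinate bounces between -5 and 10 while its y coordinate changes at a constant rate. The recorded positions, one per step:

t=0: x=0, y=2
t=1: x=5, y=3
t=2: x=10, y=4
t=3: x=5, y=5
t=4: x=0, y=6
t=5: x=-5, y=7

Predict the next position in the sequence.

x=0, y=8

The x coordinate reflects between -5 and 10, moving 5 per step.
  step 6: -5 → 0
The y coordinate changes by +1 each step: at step 6 it is 8.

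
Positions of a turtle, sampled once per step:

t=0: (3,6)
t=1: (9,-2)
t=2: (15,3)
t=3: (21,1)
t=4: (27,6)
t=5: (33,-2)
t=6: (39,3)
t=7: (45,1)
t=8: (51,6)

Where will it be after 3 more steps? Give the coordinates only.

The first coordinate changes by +6 each step, so at step 11 it is 3 + 11·(6) = 69.
The second coordinate repeats the cycle [6, -2, 3, 1] with period 4; step 11 mod 4 = 3, giving 1.

(69,1)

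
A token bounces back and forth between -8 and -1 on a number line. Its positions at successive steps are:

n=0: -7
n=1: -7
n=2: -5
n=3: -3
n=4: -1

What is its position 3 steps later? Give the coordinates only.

The value travels 2 per step and bounces off the walls at -8 and -1.
  step 5: -1 → -3
  step 6: -3 → -5
  step 7: -5 → -7

-7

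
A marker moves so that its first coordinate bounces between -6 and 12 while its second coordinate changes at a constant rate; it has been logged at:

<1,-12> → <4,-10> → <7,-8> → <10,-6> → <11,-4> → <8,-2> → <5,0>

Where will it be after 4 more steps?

<-5,8>

The first coordinate travels 3 per step and bounces off the walls at -6 and 12.
  step 7: 5 → 2
  step 8: 2 → -1
  step 9: -1 → -4
  step 10: -4 → -5
The second coordinate changes by +2 each step: at step 10 it is 8.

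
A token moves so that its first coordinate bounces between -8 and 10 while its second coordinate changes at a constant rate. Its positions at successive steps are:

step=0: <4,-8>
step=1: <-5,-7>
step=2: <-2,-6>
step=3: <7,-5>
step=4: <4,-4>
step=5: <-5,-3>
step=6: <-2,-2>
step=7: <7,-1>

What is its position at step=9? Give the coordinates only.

The first coordinate reflects between -8 and 10, moving 9 per step.
  step 8: 7 → 4
  step 9: 4 → -5
The second coordinate changes by +1 each step: at step 9 it is 1.

<-5,1>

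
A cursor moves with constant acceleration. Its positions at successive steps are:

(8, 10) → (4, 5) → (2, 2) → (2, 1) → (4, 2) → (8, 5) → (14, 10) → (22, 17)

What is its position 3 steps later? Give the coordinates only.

First differences are (-4, -5), (-2, -3), (+0, -1), (+2, +1), (+4, +3), (+6, +5), (+8, +7); their common second difference is (+2, +2) (constant acceleration).
step 8: (22, 17) + (+10, +9) → (32, 26)
step 9: (32, 26) + (+12, +11) → (44, 37)
step 10: (44, 37) + (+14, +13) → (58, 50)

(58, 50)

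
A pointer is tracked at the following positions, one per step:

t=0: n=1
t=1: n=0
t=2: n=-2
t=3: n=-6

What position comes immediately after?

The jumps are -1, -2, -4 — a geometric progression with ratio 2.
step 4: -6 − 8 → n=-14

n=-14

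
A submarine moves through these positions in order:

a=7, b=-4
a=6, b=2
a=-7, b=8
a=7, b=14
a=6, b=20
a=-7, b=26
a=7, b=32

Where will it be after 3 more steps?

a=7, b=50

The a coordinate repeats the cycle [7, 6, -7] with period 3; step 9 mod 3 = 0, giving 7.
The b coordinate changes by +6 each step, so at step 9 it is -4 + 9·(6) = 50.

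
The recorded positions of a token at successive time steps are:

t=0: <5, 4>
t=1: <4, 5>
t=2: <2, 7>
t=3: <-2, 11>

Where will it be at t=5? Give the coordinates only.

Consecutive displacements <-1, +1>, <-2, +2>, <-4, +4> scale by a factor of 2 each step.
step 4: <-2, 11> + <-8, +8> → <-10, 19>
step 5: <-10, 19> + <-16, +16> → <-26, 35>

<-26, 35>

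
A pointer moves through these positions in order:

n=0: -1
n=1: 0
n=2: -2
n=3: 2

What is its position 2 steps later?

Step-to-step displacements: +1, -2, +4; each is -2× the previous.
step 4: 2 − 8 → -6
step 5: -6 + 16 → 10

10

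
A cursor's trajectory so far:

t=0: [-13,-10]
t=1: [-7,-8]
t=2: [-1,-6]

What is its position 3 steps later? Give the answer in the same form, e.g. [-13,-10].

[17,0]

Constant displacement of [+6,+2] per step.
step 3: [-1,-6] + [+6,+2] → [5,-4]
step 4: [5,-4] + [+6,+2] → [11,-2]
step 5: [11,-2] + [+6,+2] → [17,0]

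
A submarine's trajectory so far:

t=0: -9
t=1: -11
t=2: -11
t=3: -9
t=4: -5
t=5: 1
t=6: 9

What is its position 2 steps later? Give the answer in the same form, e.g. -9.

31

First differences are -2, +0, +2, +4, +6, +8; their common second difference is +2 (constant acceleration).
step 7: 9 + 10 → 19
step 8: 19 + 12 → 31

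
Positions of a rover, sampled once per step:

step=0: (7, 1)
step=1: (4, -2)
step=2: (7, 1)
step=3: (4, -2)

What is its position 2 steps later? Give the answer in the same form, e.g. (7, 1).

The jumps are (-3, -3), (+3, +3), (-3, -3) — a geometric progression with ratio -1.
step 4: (4, -2) + (+3, +3) → (7, 1)
step 5: (7, 1) + (-3, -3) → (4, -2)

(4, -2)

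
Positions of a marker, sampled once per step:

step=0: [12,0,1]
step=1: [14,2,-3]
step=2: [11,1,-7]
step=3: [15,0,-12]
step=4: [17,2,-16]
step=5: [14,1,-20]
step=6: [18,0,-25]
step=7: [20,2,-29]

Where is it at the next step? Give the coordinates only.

[17,1,-33]

Step-to-step displacements: [+2,+2,-4], [-3,-1,-4], [+4,-1,-5], [+2,+2,-4], [-3,-1,-4], [+4,-1,-5], [+2,+2,-4] — a repeating cycle of length 3.
step 8: apply [-3,-1,-4] → [17,1,-33]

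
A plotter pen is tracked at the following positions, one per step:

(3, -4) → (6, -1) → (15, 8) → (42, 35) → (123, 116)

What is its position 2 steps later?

Step-to-step displacements: (+3, +3), (+9, +9), (+27, +27), (+81, +81); each is 3× the previous.
step 5: (123, 116) + (+243, +243) → (366, 359)
step 6: (366, 359) + (+729, +729) → (1095, 1088)

(1095, 1088)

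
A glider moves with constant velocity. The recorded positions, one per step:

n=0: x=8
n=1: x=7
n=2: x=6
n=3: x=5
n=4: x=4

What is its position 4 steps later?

The position changes by -1 every step.
step 5: 4 − 1 → x=3
step 6: 3 − 1 → x=2
step 7: 2 − 1 → x=1
step 8: 1 − 1 → x=0

x=0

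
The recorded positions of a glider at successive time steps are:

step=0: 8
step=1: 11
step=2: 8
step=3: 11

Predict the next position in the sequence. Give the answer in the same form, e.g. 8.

Consecutive displacements +3, -3, +3 scale by a factor of -1 each step.
step 4: 11 − 3 → 8

8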